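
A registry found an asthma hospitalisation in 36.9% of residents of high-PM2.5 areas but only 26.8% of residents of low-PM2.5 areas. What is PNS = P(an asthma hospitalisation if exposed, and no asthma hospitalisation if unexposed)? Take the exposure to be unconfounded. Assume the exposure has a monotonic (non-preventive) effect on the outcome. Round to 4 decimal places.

p₁ = 0.369, p₀ = 0.268.
Under exogeneity and monotonicity, PNS = p₁ − p₀.
PNS = 0.369 − 0.268 = 0.101

PNS ≈ 0.1010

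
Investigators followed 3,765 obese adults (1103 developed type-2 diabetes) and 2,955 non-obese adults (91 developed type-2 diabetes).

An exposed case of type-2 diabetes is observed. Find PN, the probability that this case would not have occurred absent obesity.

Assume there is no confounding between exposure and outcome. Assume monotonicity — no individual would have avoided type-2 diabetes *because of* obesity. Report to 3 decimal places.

p₁ = P(outcome | exposed) = 1103/3765 = 0.29296
p₀ = P(outcome | unexposed) = 91/2955 = 0.030795
Under exogeneity and monotonicity, PN = (p₁ − p₀) / p₁.
PN = (0.29296 − 0.030795) / 0.29296 = 0.26217 / 0.29296 ≈ 0.8949

PN ≈ 0.895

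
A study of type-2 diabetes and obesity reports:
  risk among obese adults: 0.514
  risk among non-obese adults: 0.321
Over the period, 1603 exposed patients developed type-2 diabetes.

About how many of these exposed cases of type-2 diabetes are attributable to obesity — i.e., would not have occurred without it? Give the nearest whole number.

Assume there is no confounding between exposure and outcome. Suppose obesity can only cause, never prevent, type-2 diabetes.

about 602 cases

Let p₁ = 0.514, p₀ = 0.321.
PN = (p₁ − p₀)/p₁ = (0.514 − 0.321) / 0.514 ≈ 0.37549.
Attributable cases ≈ PN × (exposed cases) = 0.37549 × 1603 ≈ 601.90.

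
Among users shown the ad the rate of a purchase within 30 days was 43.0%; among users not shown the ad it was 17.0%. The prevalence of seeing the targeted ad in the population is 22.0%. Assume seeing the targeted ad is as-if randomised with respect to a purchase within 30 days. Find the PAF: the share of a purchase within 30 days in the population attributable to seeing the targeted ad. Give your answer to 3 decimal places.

p₁ = 0.43, p₀ = 0.17.
Overall risk P(Y=1) = π·p₁ + (1−π)·p₀ = 0.22×0.43 + 0.78×0.17 = 0.2272.
Under exogeneity, PAF = [P(Y=1) − p₀] / P(Y=1).
PAF = (0.2272 − 0.17) / 0.2272 ≈ 0.2518

PAF ≈ 0.252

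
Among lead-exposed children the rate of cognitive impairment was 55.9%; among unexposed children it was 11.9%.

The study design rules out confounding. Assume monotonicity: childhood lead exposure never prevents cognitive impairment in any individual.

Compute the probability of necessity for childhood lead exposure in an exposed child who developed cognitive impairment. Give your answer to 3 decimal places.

PN ≈ 0.787

p₁ = 0.559, p₀ = 0.119.
Under exogeneity and monotonicity, PN = (p₁ − p₀) / p₁.
PN = (0.559 − 0.119) / 0.559 = 0.44 / 0.559 ≈ 0.7871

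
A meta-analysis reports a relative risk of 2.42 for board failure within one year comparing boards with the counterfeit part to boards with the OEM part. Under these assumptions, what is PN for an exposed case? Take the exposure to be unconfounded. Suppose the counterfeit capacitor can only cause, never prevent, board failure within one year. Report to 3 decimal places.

Under exogeneity and monotonicity, PN = (RR − 1) / RR = 1 − 1/RR.
PN = (2.42 − 1) / 2.42 = 1.42 / 2.42 ≈ 0.5868

PN ≈ 0.587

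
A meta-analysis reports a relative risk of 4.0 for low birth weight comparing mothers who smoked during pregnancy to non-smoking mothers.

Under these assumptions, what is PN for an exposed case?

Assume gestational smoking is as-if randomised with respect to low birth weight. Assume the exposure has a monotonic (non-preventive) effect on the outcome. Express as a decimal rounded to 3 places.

PN ≈ 0.750

Under exogeneity and monotonicity, PN = (RR − 1) / RR = 1 − 1/RR.
PN = (4.0 − 1) / 4.0 = 3 / 4.0 ≈ 0.7500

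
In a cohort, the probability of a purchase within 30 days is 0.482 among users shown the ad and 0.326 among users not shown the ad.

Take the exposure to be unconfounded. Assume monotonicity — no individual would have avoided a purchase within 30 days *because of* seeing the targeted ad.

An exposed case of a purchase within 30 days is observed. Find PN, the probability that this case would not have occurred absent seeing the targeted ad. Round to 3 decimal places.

PN ≈ 0.324

Let p₁ = 0.482, p₀ = 0.326.
Under exogeneity and monotonicity, PN = (p₁ − p₀) / p₁.
PN = (0.482 − 0.326) / 0.482 = 0.156 / 0.482 ≈ 0.3237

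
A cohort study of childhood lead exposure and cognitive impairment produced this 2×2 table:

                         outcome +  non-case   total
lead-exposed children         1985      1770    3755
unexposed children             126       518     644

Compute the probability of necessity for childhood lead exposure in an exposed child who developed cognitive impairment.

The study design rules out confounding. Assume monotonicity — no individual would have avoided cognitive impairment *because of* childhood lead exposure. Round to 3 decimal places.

p₁ = P(outcome | exposed) = 1985/3755 = 0.52863
p₀ = P(outcome | unexposed) = 126/644 = 0.19565
Under exogeneity and monotonicity, PN = (p₁ − p₀)/p₁.
PN = (0.52863 − 0.19565) / 0.52863 ≈ 0.6299

PN ≈ 0.630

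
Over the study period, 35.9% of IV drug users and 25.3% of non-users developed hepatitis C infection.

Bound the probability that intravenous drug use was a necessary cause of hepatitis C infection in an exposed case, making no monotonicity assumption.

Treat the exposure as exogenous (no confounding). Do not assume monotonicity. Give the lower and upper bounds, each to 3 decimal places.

0.295 ≤ PN ≤ 1.000

p₁ = 0.359, p₀ = 0.253.
Under exogeneity alone the bounds on PN are max{0,(p₁−p₀)/p₁} ≤ PN ≤ min{1,(1−p₀)/p₁}.
  lower = (p₁ − p₀)/p₁ = 0.106 / 0.359 ≈ 0.2953
  upper = min{1, (1 − p₀)/p₁} = 0.747 / 0.359 ≈ 2.0808 → capped at 1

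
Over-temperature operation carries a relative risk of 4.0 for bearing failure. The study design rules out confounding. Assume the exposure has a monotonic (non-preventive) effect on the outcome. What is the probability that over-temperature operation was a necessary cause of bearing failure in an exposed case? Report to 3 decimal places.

Under exogeneity and monotonicity, PN = (RR − 1) / RR = 1 − 1/RR.
PN = (4.0 − 1) / 4.0 = 3 / 4.0 ≈ 0.7500

PN ≈ 0.750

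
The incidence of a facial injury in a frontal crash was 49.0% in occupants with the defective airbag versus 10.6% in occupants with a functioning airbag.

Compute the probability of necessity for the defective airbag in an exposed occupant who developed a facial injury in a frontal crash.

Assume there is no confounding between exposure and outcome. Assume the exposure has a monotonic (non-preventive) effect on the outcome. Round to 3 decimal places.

p₁ = 0.49, p₀ = 0.106.
Under exogeneity and monotonicity, PN = (p₁ − p₀) / p₁.
PN = (0.49 − 0.106) / 0.49 = 0.384 / 0.49 ≈ 0.7837

PN ≈ 0.784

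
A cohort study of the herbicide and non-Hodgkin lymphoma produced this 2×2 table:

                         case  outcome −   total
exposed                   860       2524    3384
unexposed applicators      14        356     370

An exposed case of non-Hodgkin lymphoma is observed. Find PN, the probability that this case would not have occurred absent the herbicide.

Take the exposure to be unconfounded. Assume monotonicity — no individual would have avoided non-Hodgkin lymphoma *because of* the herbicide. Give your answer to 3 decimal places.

PN ≈ 0.851

p₁ = P(outcome | exposed) = 860/3384 = 0.25414
p₀ = P(outcome | unexposed) = 14/370 = 0.037838
Under exogeneity and monotonicity, PN = (p₁ − p₀) / p₁.
PN = (0.25414 − 0.037838) / 0.25414 = 0.2163 / 0.25414 ≈ 0.8511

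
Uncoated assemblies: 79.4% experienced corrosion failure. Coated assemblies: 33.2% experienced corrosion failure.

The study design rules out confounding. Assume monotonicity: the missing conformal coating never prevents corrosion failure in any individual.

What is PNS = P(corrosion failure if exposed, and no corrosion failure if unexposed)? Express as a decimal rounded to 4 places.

p₁ = 0.794, p₀ = 0.332.
Under exogeneity and monotonicity, PNS = p₁ − p₀.
PNS = 0.794 − 0.332 = 0.462

PNS ≈ 0.4620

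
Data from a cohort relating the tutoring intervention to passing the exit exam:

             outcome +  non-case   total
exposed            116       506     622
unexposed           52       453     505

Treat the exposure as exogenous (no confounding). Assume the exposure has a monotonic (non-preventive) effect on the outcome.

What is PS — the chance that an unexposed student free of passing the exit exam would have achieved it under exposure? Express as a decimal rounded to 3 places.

p₁ = P(outcome | exposed) = 116/622 = 0.1865
p₀ = P(outcome | unexposed) = 52/505 = 0.10297
Under exogeneity and monotonicity, PS = (p₁ − p₀) / (1 − p₀).
PS = (0.1865 − 0.10297) / (1 − 0.10297) = 0.083525 / 0.89703 ≈ 0.0931

PS ≈ 0.093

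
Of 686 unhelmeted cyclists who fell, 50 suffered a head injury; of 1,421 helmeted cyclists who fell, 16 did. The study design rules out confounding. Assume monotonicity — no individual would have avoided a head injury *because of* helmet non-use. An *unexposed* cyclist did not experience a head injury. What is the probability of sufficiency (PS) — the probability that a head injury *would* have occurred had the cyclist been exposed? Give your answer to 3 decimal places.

PS ≈ 0.062

p₁ = P(outcome | exposed) = 50/686 = 0.072886
p₀ = P(outcome | unexposed) = 16/1421 = 0.01126
Under exogeneity and monotonicity, PS = (p₁ − p₀) / (1 − p₀).
PS = (0.072886 − 0.01126) / (1 − 0.01126) = 0.061627 / 0.98874 ≈ 0.0623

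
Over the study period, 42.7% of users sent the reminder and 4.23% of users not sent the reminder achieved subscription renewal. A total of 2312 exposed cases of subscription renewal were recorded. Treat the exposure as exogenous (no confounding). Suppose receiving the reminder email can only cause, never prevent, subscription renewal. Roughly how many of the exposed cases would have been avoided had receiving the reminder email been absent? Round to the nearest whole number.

p₁ = 0.427, p₀ = 0.0423.
PN = (p₁ − p₀)/p₁ = (0.427 − 0.0423) / 0.427 ≈ 0.90094.
Attributable cases ≈ PN × (exposed cases) = 0.90094 × 2312 ≈ 2082.97.

about 2083 cases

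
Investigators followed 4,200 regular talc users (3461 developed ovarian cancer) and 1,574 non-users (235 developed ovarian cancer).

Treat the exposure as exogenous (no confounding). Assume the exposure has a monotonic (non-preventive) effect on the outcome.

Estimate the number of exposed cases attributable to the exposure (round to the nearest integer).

p₁ = P(outcome | exposed) = 3461/4200 = 0.82405
p₀ = P(outcome | unexposed) = 235/1574 = 0.1493
PN = (p₁ − p₀)/p₁ = (0.82405 − 0.1493) / 0.82405 ≈ 0.81882.
Attributable cases ≈ PN × (exposed cases) = 0.81882 × 3461 ≈ 2833.94.

about 2834 cases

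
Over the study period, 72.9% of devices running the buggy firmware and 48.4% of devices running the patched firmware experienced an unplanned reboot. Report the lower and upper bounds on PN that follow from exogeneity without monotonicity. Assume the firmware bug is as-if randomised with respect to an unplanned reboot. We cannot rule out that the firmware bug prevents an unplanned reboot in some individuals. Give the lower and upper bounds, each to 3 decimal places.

p₁ = 0.729, p₀ = 0.484.
Under exogeneity alone the bounds on PN are max{0,(p₁−p₀)/p₁} ≤ PN ≤ min{1,(1−p₀)/p₁}.
  lower = (p₁ − p₀)/p₁ = 0.245 / 0.729 ≈ 0.3361
  upper = min{1, (1 − p₀)/p₁} = 0.516 / 0.729 ≈ 0.7078

0.336 ≤ PN ≤ 0.708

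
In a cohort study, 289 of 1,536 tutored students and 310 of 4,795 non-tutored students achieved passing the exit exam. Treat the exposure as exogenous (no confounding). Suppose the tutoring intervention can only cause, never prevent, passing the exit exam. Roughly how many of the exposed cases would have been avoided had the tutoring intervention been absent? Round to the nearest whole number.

p₁ = P(outcome | exposed) = 289/1536 = 0.18815
p₀ = P(outcome | unexposed) = 310/4795 = 0.064651
PN = (p₁ − p₀)/p₁ = (0.18815 − 0.064651) / 0.18815 ≈ 0.65639.
Attributable cases ≈ PN × (exposed cases) = 0.65639 × 289 ≈ 189.70.

about 190 cases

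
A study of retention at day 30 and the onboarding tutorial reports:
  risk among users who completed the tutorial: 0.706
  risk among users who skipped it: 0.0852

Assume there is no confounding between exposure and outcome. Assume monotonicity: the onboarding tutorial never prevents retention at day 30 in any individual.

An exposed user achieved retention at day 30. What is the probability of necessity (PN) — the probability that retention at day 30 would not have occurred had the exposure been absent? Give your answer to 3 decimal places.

Let p₁ = 0.706, p₀ = 0.0852.
Under exogeneity and monotonicity, PN = (p₁ − p₀) / p₁.
PN = (0.706 − 0.0852) / 0.706 = 0.6208 / 0.706 ≈ 0.8793

PN ≈ 0.879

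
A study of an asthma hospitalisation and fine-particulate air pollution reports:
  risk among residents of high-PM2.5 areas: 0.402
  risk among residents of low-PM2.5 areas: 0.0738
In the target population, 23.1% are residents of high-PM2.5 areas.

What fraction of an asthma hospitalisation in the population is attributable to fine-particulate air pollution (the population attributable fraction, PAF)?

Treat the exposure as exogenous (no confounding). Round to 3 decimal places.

Let p₁ = 0.402, p₀ = 0.0738.
Overall risk P(Y=1) = π·p₁ + (1−π)·p₀ = 0.231×0.402 + 0.769×0.0738 = 0.14961.
Under exogeneity, PAF = [P(Y=1) − p₀] / P(Y=1).
PAF = (0.14961 − 0.0738) / 0.14961 ≈ 0.5067

PAF ≈ 0.507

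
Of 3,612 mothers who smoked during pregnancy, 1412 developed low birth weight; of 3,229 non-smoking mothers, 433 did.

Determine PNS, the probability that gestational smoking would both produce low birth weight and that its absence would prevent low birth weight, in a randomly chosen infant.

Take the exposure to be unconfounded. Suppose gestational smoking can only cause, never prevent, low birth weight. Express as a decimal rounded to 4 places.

PNS ≈ 0.2568

p₁ = P(outcome | exposed) = 1412/3612 = 0.39092
p₀ = P(outcome | unexposed) = 433/3229 = 0.1341
Under exogeneity and monotonicity, PNS = p₁ − p₀.
PNS = 0.39092 − 0.1341 = 0.25682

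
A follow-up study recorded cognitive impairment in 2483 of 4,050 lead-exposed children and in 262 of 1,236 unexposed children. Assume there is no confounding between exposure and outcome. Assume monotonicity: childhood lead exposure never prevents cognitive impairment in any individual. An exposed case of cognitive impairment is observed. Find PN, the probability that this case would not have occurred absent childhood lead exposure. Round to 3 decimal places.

p₁ = P(outcome | exposed) = 2483/4050 = 0.61309
p₀ = P(outcome | unexposed) = 262/1236 = 0.21197
Under exogeneity and monotonicity, PN = (p₁ − p₀) / p₁.
PN = (0.61309 − 0.21197) / 0.61309 = 0.40111 / 0.61309 ≈ 0.6543

PN ≈ 0.654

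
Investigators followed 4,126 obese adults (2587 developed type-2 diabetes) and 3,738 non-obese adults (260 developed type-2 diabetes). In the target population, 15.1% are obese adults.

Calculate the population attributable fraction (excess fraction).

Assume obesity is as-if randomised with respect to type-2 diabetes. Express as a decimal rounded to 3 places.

PAF ≈ 0.548

p₁ = P(outcome | exposed) = 2587/4126 = 0.627
p₀ = P(outcome | unexposed) = 260/3738 = 0.069556
Overall risk P(Y=1) = π·p₁ + (1−π)·p₀ = 0.151×0.627 + 0.849×0.069556 = 0.15373.
Under exogeneity, PAF = [P(Y=1) − p₀] / P(Y=1).
PAF = (0.15373 − 0.069556) / 0.15373 ≈ 0.5475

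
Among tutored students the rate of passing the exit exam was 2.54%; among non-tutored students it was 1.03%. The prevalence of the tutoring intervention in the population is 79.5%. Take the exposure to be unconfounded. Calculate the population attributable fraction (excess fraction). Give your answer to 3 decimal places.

PAF ≈ 0.538

p₁ = 0.0254, p₀ = 0.0103.
Overall risk P(Y=1) = π·p₁ + (1−π)·p₀ = 0.795×0.0254 + 0.205×0.0103 = 0.022304.
Under exogeneity, PAF = [P(Y=1) − p₀] / P(Y=1).
PAF = (0.022304 − 0.0103) / 0.022304 ≈ 0.5382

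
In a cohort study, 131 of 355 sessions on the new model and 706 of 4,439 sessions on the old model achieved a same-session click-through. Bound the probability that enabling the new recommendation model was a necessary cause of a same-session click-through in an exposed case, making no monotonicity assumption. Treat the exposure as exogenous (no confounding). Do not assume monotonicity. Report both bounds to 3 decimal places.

p₁ = P(outcome | exposed) = 131/355 = 0.36901
p₀ = P(outcome | unexposed) = 706/4439 = 0.15904
Under exogeneity alone the bounds on PN are max{0,(p₁−p₀)/p₁} ≤ PN ≤ min{1,(1−p₀)/p₁}.
  lower = (p₁ − p₀)/p₁ = 0.20997 / 0.36901 ≈ 0.5690
  upper = min{1, (1 − p₀)/p₁} = 0.84096 / 0.36901 ≈ 2.2789 → capped at 1

0.569 ≤ PN ≤ 1.000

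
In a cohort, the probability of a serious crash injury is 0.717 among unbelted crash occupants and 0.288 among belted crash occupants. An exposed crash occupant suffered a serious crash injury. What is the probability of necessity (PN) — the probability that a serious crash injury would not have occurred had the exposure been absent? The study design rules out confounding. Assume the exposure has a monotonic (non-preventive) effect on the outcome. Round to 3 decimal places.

PN ≈ 0.598

Let p₁ = 0.717, p₀ = 0.288.
Under exogeneity and monotonicity, PN = (p₁ − p₀) / p₁.
PN = (0.717 − 0.288) / 0.717 = 0.429 / 0.717 ≈ 0.5983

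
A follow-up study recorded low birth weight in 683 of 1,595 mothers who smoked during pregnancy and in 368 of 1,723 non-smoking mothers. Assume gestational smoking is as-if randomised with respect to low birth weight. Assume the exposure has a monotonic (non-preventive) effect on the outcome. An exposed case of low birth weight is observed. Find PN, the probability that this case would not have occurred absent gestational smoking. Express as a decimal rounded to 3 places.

p₁ = P(outcome | exposed) = 683/1595 = 0.42821
p₀ = P(outcome | unexposed) = 368/1723 = 0.21358
Under exogeneity and monotonicity, PN = (p₁ − p₀) / p₁.
PN = (0.42821 − 0.21358) / 0.42821 = 0.21463 / 0.42821 ≈ 0.5012

PN ≈ 0.501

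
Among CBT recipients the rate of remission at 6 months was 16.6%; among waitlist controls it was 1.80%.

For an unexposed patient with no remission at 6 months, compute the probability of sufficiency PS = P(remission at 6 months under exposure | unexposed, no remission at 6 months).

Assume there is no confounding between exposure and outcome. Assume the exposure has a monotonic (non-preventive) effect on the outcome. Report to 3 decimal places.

PS ≈ 0.151

p₁ = 0.166, p₀ = 0.018.
Under exogeneity and monotonicity, PS = (p₁ − p₀) / (1 − p₀).
PS = (0.166 − 0.018) / (1 − 0.018) = 0.148 / 0.982 ≈ 0.1507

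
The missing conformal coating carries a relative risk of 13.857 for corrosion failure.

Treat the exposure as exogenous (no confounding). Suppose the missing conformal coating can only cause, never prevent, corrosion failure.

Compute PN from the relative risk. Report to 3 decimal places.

PN ≈ 0.928

Under exogeneity and monotonicity, PN = (RR − 1) / RR = 1 − 1/RR.
PN = (13.857 − 1) / 13.857 = 12.86 / 13.857 ≈ 0.9278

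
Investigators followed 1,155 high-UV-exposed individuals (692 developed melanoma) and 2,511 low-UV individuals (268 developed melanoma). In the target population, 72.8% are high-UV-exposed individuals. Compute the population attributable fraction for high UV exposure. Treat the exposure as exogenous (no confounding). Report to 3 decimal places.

p₁ = P(outcome | exposed) = 692/1155 = 0.59913
p₀ = P(outcome | unexposed) = 268/2511 = 0.10673
Overall risk P(Y=1) = π·p₁ + (1−π)·p₀ = 0.728×0.59913 + 0.272×0.10673 = 0.4652.
Under exogeneity, PAF = [P(Y=1) − p₀] / P(Y=1).
PAF = (0.4652 − 0.10673) / 0.4652 ≈ 0.7706

PAF ≈ 0.771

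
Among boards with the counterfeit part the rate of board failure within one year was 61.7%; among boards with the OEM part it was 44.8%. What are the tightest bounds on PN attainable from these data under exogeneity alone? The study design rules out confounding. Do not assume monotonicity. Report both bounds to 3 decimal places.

0.274 ≤ PN ≤ 0.895

p₁ = 0.617, p₀ = 0.448.
Under exogeneity alone the bounds on PN are max{0,(p₁−p₀)/p₁} ≤ PN ≤ min{1,(1−p₀)/p₁}.
  lower = (p₁ − p₀)/p₁ = 0.169 / 0.617 ≈ 0.2739
  upper = min{1, (1 − p₀)/p₁} = 0.552 / 0.617 ≈ 0.8947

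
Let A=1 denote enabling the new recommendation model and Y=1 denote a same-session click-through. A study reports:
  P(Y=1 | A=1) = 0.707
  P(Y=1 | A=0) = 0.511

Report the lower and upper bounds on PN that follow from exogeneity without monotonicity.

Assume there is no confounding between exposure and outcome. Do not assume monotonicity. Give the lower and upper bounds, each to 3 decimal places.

Let p₁ = 0.707, p₀ = 0.511.
Under exogeneity alone the bounds on PN are max{0,(p₁−p₀)/p₁} ≤ PN ≤ min{1,(1−p₀)/p₁}.
  lower = (p₁ − p₀)/p₁ = 0.196 / 0.707 ≈ 0.2772
  upper = min{1, (1 − p₀)/p₁} = 0.489 / 0.707 ≈ 0.6917

0.277 ≤ PN ≤ 0.692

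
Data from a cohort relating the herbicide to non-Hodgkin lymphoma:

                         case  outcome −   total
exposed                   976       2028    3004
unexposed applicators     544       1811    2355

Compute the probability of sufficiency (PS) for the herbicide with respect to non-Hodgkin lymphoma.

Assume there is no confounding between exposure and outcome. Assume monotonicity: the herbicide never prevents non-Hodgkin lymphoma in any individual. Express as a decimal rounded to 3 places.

p₁ = P(outcome | exposed) = 976/3004 = 0.3249
p₀ = P(outcome | unexposed) = 544/2355 = 0.231
Under exogeneity and monotonicity, PS = (p₁ − p₀) / (1 − p₀).
PS = (0.3249 − 0.231) / (1 − 0.231) = 0.093902 / 0.769 ≈ 0.1221

PS ≈ 0.122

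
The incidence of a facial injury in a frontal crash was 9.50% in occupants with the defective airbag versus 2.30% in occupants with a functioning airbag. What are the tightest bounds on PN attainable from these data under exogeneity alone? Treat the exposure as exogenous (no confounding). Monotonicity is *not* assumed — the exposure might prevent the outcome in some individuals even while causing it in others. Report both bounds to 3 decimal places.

0.758 ≤ PN ≤ 1.000

p₁ = 0.095, p₀ = 0.023.
Under exogeneity alone the bounds on PN are max{0,(p₁−p₀)/p₁} ≤ PN ≤ min{1,(1−p₀)/p₁}.
  lower = (p₁ − p₀)/p₁ = 0.072 / 0.095 ≈ 0.7579
  upper = min{1, (1 − p₀)/p₁} = 0.977 / 0.095 ≈ 10.2842 → capped at 1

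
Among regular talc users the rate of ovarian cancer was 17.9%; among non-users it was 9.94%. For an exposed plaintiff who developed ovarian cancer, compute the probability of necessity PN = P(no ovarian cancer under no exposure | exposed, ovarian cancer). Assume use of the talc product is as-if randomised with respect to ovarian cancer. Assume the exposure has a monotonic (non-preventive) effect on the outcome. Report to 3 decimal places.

PN ≈ 0.445

p₁ = 0.179, p₀ = 0.0994.
Under exogeneity and monotonicity, PN = (p₁ − p₀) / p₁.
PN = (0.179 − 0.0994) / 0.179 = 0.0796 / 0.179 ≈ 0.4447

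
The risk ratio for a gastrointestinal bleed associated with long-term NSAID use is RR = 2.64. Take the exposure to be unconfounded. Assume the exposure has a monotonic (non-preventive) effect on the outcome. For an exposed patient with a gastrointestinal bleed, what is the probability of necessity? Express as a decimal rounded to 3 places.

PN ≈ 0.621

Under exogeneity and monotonicity, PN = (RR − 1) / RR = 1 − 1/RR.
PN = (2.64 − 1) / 2.64 = 1.64 / 2.64 ≈ 0.6212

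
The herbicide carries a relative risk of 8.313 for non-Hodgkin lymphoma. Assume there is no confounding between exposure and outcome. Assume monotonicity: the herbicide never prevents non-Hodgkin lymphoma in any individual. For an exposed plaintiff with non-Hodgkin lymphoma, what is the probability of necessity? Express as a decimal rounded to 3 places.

PN ≈ 0.880

Under exogeneity and monotonicity, PN = (RR − 1) / RR = 1 − 1/RR.
PN = (8.313 − 1) / 8.313 = 7.313 / 8.313 ≈ 0.8797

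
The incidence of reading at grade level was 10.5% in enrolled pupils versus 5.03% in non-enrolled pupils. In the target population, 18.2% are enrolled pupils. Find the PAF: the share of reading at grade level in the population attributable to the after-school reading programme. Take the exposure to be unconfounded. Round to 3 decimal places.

p₁ = 0.105, p₀ = 0.0503.
Overall risk P(Y=1) = π·p₁ + (1−π)·p₀ = 0.182×0.105 + 0.818×0.0503 = 0.060255.
Under exogeneity, PAF = [P(Y=1) − p₀] / P(Y=1).
PAF = (0.060255 − 0.0503) / 0.060255 ≈ 0.1652

PAF ≈ 0.165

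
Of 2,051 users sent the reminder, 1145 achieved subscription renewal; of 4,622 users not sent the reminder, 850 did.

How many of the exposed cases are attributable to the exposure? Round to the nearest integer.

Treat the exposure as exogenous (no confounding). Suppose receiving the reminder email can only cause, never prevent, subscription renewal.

p₁ = P(outcome | exposed) = 1145/2051 = 0.55826
p₀ = P(outcome | unexposed) = 850/4622 = 0.1839
PN = (p₁ − p₀)/p₁ = (0.55826 − 0.1839) / 0.55826 ≈ 0.67058.
Attributable cases ≈ PN × (exposed cases) = 0.67058 × 1145 ≈ 767.81.

about 768 cases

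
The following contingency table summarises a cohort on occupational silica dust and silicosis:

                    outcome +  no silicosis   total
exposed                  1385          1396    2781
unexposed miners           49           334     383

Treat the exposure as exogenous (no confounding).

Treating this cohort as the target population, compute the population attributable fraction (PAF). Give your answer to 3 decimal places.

PAF ≈ 0.718

p₁ = P(outcome | exposed) = 1385/2781 = 0.49802
p₀ = P(outcome | unexposed) = 49/383 = 0.12794
Exposure prevalence π = 2781/3164 = 0.87895; overall risk P(Y=1) = 0.45322.
Under exogeneity, PAF = [P(Y=1) − p₀]/P(Y=1).
PAF = (0.45322 − 0.12794) / 0.45322 ≈ 0.7177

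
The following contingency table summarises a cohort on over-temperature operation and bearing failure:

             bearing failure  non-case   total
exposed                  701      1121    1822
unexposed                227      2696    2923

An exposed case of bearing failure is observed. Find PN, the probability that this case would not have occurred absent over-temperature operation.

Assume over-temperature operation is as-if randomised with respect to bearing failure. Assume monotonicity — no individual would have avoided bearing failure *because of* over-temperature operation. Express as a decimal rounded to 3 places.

PN ≈ 0.798

p₁ = P(outcome | exposed) = 701/1822 = 0.38474
p₀ = P(outcome | unexposed) = 227/2923 = 0.07766
Under exogeneity and monotonicity, PN = (p₁ − p₀) / p₁.
PN = (0.38474 − 0.07766) / 0.38474 = 0.30708 / 0.38474 ≈ 0.7982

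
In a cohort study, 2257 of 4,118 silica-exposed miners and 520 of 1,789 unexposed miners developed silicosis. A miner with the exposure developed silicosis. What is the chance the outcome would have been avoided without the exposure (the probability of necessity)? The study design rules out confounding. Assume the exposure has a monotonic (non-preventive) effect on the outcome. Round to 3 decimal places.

PN ≈ 0.470

p₁ = P(outcome | exposed) = 2257/4118 = 0.54808
p₀ = P(outcome | unexposed) = 520/1789 = 0.29067
Under exogeneity and monotonicity, PN = (p₁ − p₀) / p₁.
PN = (0.54808 − 0.29067) / 0.54808 = 0.25742 / 0.54808 ≈ 0.4697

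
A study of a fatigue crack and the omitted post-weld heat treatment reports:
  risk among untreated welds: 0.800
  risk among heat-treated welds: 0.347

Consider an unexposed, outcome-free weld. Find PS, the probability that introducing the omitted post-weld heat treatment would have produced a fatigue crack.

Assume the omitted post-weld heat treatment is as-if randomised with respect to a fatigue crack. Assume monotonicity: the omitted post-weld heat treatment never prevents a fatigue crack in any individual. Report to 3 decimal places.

Let p₁ = 0.8, p₀ = 0.347.
Under exogeneity and monotonicity, PS = (p₁ − p₀) / (1 − p₀).
PS = (0.8 − 0.347) / (1 − 0.347) = 0.453 / 0.653 ≈ 0.6937

PS ≈ 0.694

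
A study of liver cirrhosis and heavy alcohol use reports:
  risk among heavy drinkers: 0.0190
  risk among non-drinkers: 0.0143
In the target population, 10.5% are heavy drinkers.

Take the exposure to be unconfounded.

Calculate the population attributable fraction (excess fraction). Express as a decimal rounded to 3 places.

Let p₁ = 0.019, p₀ = 0.0143.
Overall risk P(Y=1) = π·p₁ + (1−π)·p₀ = 0.105×0.019 + 0.895×0.0143 = 0.014794.
Under exogeneity, PAF = [P(Y=1) − p₀] / P(Y=1).
PAF = (0.014794 − 0.0143) / 0.014794 ≈ 0.0334

PAF ≈ 0.033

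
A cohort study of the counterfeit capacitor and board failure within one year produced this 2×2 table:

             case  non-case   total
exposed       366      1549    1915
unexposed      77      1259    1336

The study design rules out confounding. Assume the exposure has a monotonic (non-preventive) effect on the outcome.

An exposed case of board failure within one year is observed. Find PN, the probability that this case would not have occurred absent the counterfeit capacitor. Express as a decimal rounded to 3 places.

p₁ = P(outcome | exposed) = 366/1915 = 0.19112
p₀ = P(outcome | unexposed) = 77/1336 = 0.057635
Under exogeneity and monotonicity, PN = (p₁ − p₀)/p₁.
PN = (0.19112 − 0.057635) / 0.19112 ≈ 0.6984

PN ≈ 0.698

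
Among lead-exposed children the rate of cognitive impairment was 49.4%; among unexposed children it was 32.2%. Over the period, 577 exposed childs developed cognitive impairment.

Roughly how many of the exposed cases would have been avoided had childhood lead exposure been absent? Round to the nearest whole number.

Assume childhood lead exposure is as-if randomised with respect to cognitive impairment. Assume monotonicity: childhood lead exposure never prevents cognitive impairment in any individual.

p₁ = 0.494, p₀ = 0.322.
PN = (p₁ − p₀)/p₁ = (0.494 − 0.322) / 0.494 ≈ 0.34818.
Attributable cases ≈ PN × (exposed cases) = 0.34818 × 577 ≈ 200.90.

about 201 cases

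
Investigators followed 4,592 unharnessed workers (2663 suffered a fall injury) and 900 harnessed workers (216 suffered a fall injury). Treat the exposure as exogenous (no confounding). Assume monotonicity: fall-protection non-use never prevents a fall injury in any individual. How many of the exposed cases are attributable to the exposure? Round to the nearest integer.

p₁ = P(outcome | exposed) = 2663/4592 = 0.57992
p₀ = P(outcome | unexposed) = 216/900 = 0.24
PN = (p₁ − p₀)/p₁ = (0.57992 − 0.24) / 0.57992 ≈ 0.58615.
Attributable cases ≈ PN × (exposed cases) = 0.58615 × 2663 ≈ 1560.92.

about 1561 cases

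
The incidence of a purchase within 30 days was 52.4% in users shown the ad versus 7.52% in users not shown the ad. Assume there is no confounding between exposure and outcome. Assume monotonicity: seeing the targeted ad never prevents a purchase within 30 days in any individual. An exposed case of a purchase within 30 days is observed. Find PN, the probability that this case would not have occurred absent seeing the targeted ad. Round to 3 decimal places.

PN ≈ 0.856

p₁ = 0.524, p₀ = 0.0752.
Under exogeneity and monotonicity, PN = (p₁ − p₀) / p₁.
PN = (0.524 − 0.0752) / 0.524 = 0.4488 / 0.524 ≈ 0.8565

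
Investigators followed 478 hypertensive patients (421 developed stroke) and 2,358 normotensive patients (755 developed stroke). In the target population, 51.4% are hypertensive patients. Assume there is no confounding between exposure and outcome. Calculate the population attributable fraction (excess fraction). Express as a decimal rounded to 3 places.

p₁ = P(outcome | exposed) = 421/478 = 0.88075
p₀ = P(outcome | unexposed) = 755/2358 = 0.32019
Overall risk P(Y=1) = π·p₁ + (1−π)·p₀ = 0.514×0.88075 + 0.486×0.32019 = 0.60832.
Under exogeneity, PAF = [P(Y=1) − p₀] / P(Y=1).
PAF = (0.60832 − 0.32019) / 0.60832 ≈ 0.4737

PAF ≈ 0.474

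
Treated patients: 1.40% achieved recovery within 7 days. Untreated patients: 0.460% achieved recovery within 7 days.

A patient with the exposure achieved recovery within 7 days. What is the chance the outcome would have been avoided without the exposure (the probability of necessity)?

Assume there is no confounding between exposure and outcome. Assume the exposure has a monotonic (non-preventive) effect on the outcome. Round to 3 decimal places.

PN ≈ 0.671

p₁ = 0.014, p₀ = 0.0046.
Under exogeneity and monotonicity, PN = (p₁ − p₀) / p₁.
PN = (0.014 − 0.0046) / 0.014 = 0.0094 / 0.014 ≈ 0.6714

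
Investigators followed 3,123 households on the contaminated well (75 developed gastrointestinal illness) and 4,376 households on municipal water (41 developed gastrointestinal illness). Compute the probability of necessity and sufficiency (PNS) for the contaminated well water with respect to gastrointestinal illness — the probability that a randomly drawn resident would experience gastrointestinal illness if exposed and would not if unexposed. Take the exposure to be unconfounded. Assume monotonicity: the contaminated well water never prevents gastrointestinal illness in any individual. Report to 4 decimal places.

PNS ≈ 0.0146

p₁ = P(outcome | exposed) = 75/3123 = 0.024015
p₀ = P(outcome | unexposed) = 41/4376 = 0.0093693
Under exogeneity and monotonicity, PNS = p₁ − p₀.
PNS = 0.024015 − 0.0093693 = 0.014646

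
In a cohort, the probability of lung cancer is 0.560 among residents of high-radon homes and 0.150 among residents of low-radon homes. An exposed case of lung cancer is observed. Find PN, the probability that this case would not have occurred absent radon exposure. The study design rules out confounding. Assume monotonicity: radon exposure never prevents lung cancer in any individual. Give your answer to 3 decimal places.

PN ≈ 0.732

Let p₁ = 0.56, p₀ = 0.15.
Under exogeneity and monotonicity, PN = (p₁ − p₀) / p₁.
PN = (0.56 − 0.15) / 0.56 = 0.41 / 0.56 ≈ 0.7321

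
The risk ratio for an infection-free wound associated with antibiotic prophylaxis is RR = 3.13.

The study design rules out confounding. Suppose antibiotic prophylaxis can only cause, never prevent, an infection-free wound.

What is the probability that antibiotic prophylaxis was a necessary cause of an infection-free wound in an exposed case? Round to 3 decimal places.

PN ≈ 0.681

Under exogeneity and monotonicity, PN = (RR − 1) / RR = 1 − 1/RR.
PN = (3.13 − 1) / 3.13 = 2.13 / 3.13 ≈ 0.6805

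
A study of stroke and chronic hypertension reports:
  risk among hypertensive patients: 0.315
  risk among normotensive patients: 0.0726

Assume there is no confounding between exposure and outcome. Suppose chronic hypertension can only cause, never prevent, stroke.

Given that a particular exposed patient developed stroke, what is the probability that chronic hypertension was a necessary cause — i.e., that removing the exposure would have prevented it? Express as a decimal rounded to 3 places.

PN ≈ 0.770

Let p₁ = 0.315, p₀ = 0.0726.
Under exogeneity and monotonicity, PN = (p₁ − p₀) / p₁.
PN = (0.315 − 0.0726) / 0.315 = 0.2424 / 0.315 ≈ 0.7695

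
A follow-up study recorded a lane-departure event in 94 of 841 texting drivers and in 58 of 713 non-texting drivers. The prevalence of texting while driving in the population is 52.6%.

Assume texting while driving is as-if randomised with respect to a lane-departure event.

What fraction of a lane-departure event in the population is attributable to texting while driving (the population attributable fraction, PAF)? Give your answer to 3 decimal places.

PAF ≈ 0.164

p₁ = P(outcome | exposed) = 94/841 = 0.11177
p₀ = P(outcome | unexposed) = 58/713 = 0.081346
Overall risk P(Y=1) = π·p₁ + (1−π)·p₀ = 0.526×0.11177 + 0.474×0.081346 = 0.09735.
Under exogeneity, PAF = [P(Y=1) − p₀] / P(Y=1).
PAF = (0.09735 − 0.081346) / 0.09735 ≈ 0.1644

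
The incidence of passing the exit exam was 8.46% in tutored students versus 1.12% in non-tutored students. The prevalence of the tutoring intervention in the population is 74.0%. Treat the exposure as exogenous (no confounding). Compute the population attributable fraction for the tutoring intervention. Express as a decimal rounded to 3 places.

p₁ = 0.0846, p₀ = 0.0112.
Overall risk P(Y=1) = π·p₁ + (1−π)·p₀ = 0.74×0.0846 + 0.26×0.0112 = 0.065516.
Under exogeneity, PAF = [P(Y=1) − p₀] / P(Y=1).
PAF = (0.065516 − 0.0112) / 0.065516 ≈ 0.8290

PAF ≈ 0.829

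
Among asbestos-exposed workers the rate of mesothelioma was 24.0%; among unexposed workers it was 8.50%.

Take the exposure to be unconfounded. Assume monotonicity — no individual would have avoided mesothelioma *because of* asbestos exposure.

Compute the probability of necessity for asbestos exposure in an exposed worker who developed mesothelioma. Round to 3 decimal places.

PN ≈ 0.646

p₁ = 0.24, p₀ = 0.085.
Under exogeneity and monotonicity, PN = (p₁ − p₀) / p₁.
PN = (0.24 − 0.085) / 0.24 = 0.155 / 0.24 ≈ 0.6458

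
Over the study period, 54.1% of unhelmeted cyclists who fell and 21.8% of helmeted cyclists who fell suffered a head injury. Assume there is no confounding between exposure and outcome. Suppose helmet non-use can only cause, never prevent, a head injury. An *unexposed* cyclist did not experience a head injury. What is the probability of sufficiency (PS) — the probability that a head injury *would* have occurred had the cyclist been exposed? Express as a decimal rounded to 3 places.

p₁ = 0.541, p₀ = 0.218.
Under exogeneity and monotonicity, PS = (p₁ − p₀) / (1 − p₀).
PS = (0.541 − 0.218) / (1 − 0.218) = 0.323 / 0.782 ≈ 0.4130

PS ≈ 0.413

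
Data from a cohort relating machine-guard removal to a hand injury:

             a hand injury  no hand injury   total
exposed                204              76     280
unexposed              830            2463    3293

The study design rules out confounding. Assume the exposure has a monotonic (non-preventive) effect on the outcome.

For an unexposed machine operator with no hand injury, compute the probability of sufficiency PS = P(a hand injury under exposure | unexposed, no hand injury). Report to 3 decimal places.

p₁ = P(outcome | exposed) = 204/280 = 0.72857
p₀ = P(outcome | unexposed) = 830/3293 = 0.25205
Under exogeneity and monotonicity, PS = (p₁ − p₀)/(1 − p₀).
PS = (0.72857 − 0.25205) / 0.74795 ≈ 0.6371

PS ≈ 0.637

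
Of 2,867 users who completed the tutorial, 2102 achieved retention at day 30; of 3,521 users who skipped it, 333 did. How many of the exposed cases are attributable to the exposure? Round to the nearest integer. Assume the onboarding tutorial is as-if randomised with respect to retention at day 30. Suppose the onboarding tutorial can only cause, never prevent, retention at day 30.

about 1831 cases

p₁ = P(outcome | exposed) = 2102/2867 = 0.73317
p₀ = P(outcome | unexposed) = 333/3521 = 0.094575
PN = (p₁ − p₀)/p₁ = (0.73317 − 0.094575) / 0.73317 ≈ 0.87100.
Attributable cases ≈ PN × (exposed cases) = 0.87100 × 2102 ≈ 1830.85.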